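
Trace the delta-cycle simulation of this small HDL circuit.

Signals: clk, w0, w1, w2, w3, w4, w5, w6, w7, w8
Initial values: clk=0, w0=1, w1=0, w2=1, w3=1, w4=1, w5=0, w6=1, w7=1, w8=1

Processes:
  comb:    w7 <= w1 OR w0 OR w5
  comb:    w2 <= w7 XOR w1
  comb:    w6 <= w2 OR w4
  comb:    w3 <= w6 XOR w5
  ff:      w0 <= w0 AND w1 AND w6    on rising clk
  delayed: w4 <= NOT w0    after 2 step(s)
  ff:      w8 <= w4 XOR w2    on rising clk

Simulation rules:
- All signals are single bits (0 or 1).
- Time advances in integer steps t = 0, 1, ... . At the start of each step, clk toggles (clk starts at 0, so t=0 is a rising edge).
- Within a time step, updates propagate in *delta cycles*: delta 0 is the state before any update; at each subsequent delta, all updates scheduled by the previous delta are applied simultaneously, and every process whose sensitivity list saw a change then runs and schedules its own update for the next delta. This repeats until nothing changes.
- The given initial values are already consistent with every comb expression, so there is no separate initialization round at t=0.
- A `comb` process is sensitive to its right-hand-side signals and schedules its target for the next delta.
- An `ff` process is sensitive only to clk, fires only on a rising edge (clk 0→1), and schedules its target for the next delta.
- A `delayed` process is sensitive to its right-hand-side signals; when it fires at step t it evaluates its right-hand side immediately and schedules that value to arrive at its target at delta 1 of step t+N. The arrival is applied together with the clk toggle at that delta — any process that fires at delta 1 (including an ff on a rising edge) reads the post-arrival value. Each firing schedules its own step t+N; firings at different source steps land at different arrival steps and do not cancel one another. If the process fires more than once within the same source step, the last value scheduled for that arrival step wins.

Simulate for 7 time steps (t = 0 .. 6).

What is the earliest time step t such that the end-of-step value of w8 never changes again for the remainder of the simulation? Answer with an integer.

2

[bits: w0,w7,clk,w5,w8,w3,w6,w1,w4,w2]
t=0: Δ0=1100111011 Δ1=1110111011 Δ2=0110011011 Δ3=0010011011 Δ4=0010011010 | 4Δ
t=1: Δ0=0010011010 Δ1=0000011010 | 1Δ
t=2: Δ0=0000011010 Δ1=0010011010 Δ2=0010111010 | 2Δ
t=3: Δ0=0010111010 Δ1=0000111010 | 1Δ
t=4: Δ0=0000111010 Δ1=0010111010 | 1Δ
t=5: Δ0=0010111010 Δ1=0000111010 | 1Δ
t=6: Δ0=0000111010 Δ1=0010111010 | 1Δ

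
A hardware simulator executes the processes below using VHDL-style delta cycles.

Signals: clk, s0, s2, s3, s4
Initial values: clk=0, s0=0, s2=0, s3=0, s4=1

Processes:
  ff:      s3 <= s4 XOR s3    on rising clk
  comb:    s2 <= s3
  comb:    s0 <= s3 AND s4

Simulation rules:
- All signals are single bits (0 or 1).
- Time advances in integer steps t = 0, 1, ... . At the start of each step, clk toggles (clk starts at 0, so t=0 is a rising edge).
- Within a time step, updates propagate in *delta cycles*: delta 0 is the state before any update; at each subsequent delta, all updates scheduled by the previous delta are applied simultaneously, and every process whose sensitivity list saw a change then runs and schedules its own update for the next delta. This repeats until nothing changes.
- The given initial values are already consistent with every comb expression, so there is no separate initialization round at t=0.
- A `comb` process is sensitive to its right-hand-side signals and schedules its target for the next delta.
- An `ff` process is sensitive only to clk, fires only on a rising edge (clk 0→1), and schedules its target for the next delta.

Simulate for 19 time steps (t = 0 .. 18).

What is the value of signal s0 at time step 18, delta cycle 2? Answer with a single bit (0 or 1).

1

t=0 Δ0: s3=0 s0=0 s2=0 s4=1 clk=0
  Δ1: clk:0→1
  Δ2: s3:0→1
  Δ3: s0:0→1, s2:0→1
  (3Δ to stable)
t=1 Δ0: s3=1 s0=1 s2=1 s4=1 clk=1
  Δ1: clk:1→0
  (1Δ to stable)
t=2 Δ0: s3=1 s0=1 s2=1 s4=1 clk=0
  Δ1: clk:0→1
  Δ2: s3:1→0
  Δ3: s0:1→0, s2:1→0
  (3Δ to stable)
t=3 Δ0: s3=0 s0=0 s2=0 s4=1 clk=1
  Δ1: clk:1→0
  (1Δ to stable)
t=4 Δ0: s3=0 s0=0 s2=0 s4=1 clk=0
  Δ1: clk:0→1
  Δ2: s3:0→1
  Δ3: s0:0→1, s2:0→1
  (3Δ to stable)
t=5 Δ0: s3=1 s0=1 s2=1 s4=1 clk=1
  Δ1: clk:1→0
  (1Δ to stable)
t=6 Δ0: s3=1 s0=1 s2=1 s4=1 clk=0
  Δ1: clk:0→1
  Δ2: s3:1→0
  Δ3: s0:1→0, s2:1→0
  (3Δ to stable)
t=7 Δ0: s3=0 s0=0 s2=0 s4=1 clk=1
  Δ1: clk:1→0
  (1Δ to stable)
t=8 Δ0: s3=0 s0=0 s2=0 s4=1 clk=0
  Δ1: clk:0→1
  Δ2: s3:0→1
  Δ3: s0:0→1, s2:0→1
  (3Δ to stable)
t=9 Δ0: s3=1 s0=1 s2=1 s4=1 clk=1
  Δ1: clk:1→0
  (1Δ to stable)
t=10 Δ0: s3=1 s0=1 s2=1 s4=1 clk=0
  Δ1: clk:0→1
  Δ2: s3:1→0
  Δ3: s0:1→0, s2:1→0
  (3Δ to stable)
t=11 Δ0: s3=0 s0=0 s2=0 s4=1 clk=1
  Δ1: clk:1→0
  (1Δ to stable)
t=12 Δ0: s3=0 s0=0 s2=0 s4=1 clk=0
  Δ1: clk:0→1
  Δ2: s3:0→1
  Δ3: s0:0→1, s2:0→1
  (3Δ to stable)
t=13 Δ0: s3=1 s0=1 s2=1 s4=1 clk=1
  Δ1: clk:1→0
  (1Δ to stable)
t=14 Δ0: s3=1 s0=1 s2=1 s4=1 clk=0
  Δ1: clk:0→1
  Δ2: s3:1→0
  Δ3: s0:1→0, s2:1→0
  (3Δ to stable)
t=15 Δ0: s3=0 s0=0 s2=0 s4=1 clk=1
  Δ1: clk:1→0
  (1Δ to stable)
t=16 Δ0: s3=0 s0=0 s2=0 s4=1 clk=0
  Δ1: clk:0→1
  Δ2: s3:0→1
  Δ3: s0:0→1, s2:0→1
  (3Δ to stable)
t=17 Δ0: s3=1 s0=1 s2=1 s4=1 clk=1
  Δ1: clk:1→0
  (1Δ to stable)
t=18 Δ0: s3=1 s0=1 s2=1 s4=1 clk=0
  Δ1: clk:0→1
  Δ2: s3:1→0
  Δ3: s0:1→0, s2:1→0
  (3Δ to stable)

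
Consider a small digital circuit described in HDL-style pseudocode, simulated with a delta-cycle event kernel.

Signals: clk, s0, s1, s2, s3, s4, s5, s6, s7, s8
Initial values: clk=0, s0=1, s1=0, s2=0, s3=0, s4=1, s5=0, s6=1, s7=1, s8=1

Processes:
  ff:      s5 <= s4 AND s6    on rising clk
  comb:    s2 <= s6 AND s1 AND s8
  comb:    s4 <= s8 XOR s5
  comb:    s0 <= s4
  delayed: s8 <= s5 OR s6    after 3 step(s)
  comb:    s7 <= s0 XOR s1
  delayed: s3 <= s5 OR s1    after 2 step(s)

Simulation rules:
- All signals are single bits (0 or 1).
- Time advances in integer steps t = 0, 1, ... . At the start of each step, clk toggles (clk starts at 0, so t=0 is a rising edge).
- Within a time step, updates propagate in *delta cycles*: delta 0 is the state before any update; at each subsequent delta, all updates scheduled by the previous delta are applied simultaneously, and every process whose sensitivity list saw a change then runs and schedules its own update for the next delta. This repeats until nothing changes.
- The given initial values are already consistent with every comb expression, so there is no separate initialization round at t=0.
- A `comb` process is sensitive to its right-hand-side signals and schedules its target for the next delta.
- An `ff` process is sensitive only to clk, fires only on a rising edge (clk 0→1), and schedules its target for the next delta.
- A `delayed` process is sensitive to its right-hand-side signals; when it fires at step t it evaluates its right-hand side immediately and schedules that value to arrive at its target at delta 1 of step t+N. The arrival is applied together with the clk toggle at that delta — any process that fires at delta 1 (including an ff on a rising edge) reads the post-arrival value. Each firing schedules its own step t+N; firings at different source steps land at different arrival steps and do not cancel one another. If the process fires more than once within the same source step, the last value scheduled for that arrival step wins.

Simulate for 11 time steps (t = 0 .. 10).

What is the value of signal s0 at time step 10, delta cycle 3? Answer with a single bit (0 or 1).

t0.Δ0 s1=0 s4=1 clk=0 s3=0 s7=1 s6=1 s0=1 s8=1 s5=0 s2=0
t0.Δ1 s1=0 s4=1 clk=1 s3=0 s7=1 s6=1 s0=1 s8=1 s5=0 s2=0
t0.Δ2 s1=0 s4=1 clk=1 s3=0 s7=1 s6=1 s0=1 s8=1 s5=1 s2=0
t0.Δ3 s1=0 s4=0 clk=1 s3=0 s7=1 s6=1 s0=1 s8=1 s5=1 s2=0
t0.Δ4 s1=0 s4=0 clk=1 s3=0 s7=1 s6=1 s0=0 s8=1 s5=1 s2=0
t0.Δ5 s1=0 s4=0 clk=1 s3=0 s7=0 s6=1 s0=0 s8=1 s5=1 s2=0
t1.Δ0 s1=0 s4=0 clk=1 s3=0 s7=0 s6=1 s0=0 s8=1 s5=1 s2=0
t1.Δ1 s1=0 s4=0 clk=0 s3=0 s7=0 s6=1 s0=0 s8=1 s5=1 s2=0
t2.Δ0 s1=0 s4=0 clk=0 s3=0 s7=0 s6=1 s0=0 s8=1 s5=1 s2=0
t2.Δ1 s1=0 s4=0 clk=1 s3=1 s7=0 s6=1 s0=0 s8=1 s5=1 s2=0
t2.Δ2 s1=0 s4=0 clk=1 s3=1 s7=0 s6=1 s0=0 s8=1 s5=0 s2=0
t2.Δ3 s1=0 s4=1 clk=1 s3=1 s7=0 s6=1 s0=0 s8=1 s5=0 s2=0
t2.Δ4 s1=0 s4=1 clk=1 s3=1 s7=0 s6=1 s0=1 s8=1 s5=0 s2=0
t2.Δ5 s1=0 s4=1 clk=1 s3=1 s7=1 s6=1 s0=1 s8=1 s5=0 s2=0
t3.Δ0 s1=0 s4=1 clk=1 s3=1 s7=1 s6=1 s0=1 s8=1 s5=0 s2=0
t3.Δ1 s1=0 s4=1 clk=0 s3=1 s7=1 s6=1 s0=1 s8=1 s5=0 s2=0
t4.Δ0 s1=0 s4=1 clk=0 s3=1 s7=1 s6=1 s0=1 s8=1 s5=0 s2=0
t4.Δ1 s1=0 s4=1 clk=1 s3=0 s7=1 s6=1 s0=1 s8=1 s5=0 s2=0
t4.Δ2 s1=0 s4=1 clk=1 s3=0 s7=1 s6=1 s0=1 s8=1 s5=1 s2=0
t4.Δ3 s1=0 s4=0 clk=1 s3=0 s7=1 s6=1 s0=1 s8=1 s5=1 s2=0
t4.Δ4 s1=0 s4=0 clk=1 s3=0 s7=1 s6=1 s0=0 s8=1 s5=1 s2=0
t4.Δ5 s1=0 s4=0 clk=1 s3=0 s7=0 s6=1 s0=0 s8=1 s5=1 s2=0
t5.Δ0 s1=0 s4=0 clk=1 s3=0 s7=0 s6=1 s0=0 s8=1 s5=1 s2=0
t5.Δ1 s1=0 s4=0 clk=0 s3=0 s7=0 s6=1 s0=0 s8=1 s5=1 s2=0
t6.Δ0 s1=0 s4=0 clk=0 s3=0 s7=0 s6=1 s0=0 s8=1 s5=1 s2=0
t6.Δ1 s1=0 s4=0 clk=1 s3=1 s7=0 s6=1 s0=0 s8=1 s5=1 s2=0
t6.Δ2 s1=0 s4=0 clk=1 s3=1 s7=0 s6=1 s0=0 s8=1 s5=0 s2=0
t6.Δ3 s1=0 s4=1 clk=1 s3=1 s7=0 s6=1 s0=0 s8=1 s5=0 s2=0
t6.Δ4 s1=0 s4=1 clk=1 s3=1 s7=0 s6=1 s0=1 s8=1 s5=0 s2=0
t6.Δ5 s1=0 s4=1 clk=1 s3=1 s7=1 s6=1 s0=1 s8=1 s5=0 s2=0
t7.Δ0 s1=0 s4=1 clk=1 s3=1 s7=1 s6=1 s0=1 s8=1 s5=0 s2=0
t7.Δ1 s1=0 s4=1 clk=0 s3=1 s7=1 s6=1 s0=1 s8=1 s5=0 s2=0
t8.Δ0 s1=0 s4=1 clk=0 s3=1 s7=1 s6=1 s0=1 s8=1 s5=0 s2=0
t8.Δ1 s1=0 s4=1 clk=1 s3=0 s7=1 s6=1 s0=1 s8=1 s5=0 s2=0
t8.Δ2 s1=0 s4=1 clk=1 s3=0 s7=1 s6=1 s0=1 s8=1 s5=1 s2=0
t8.Δ3 s1=0 s4=0 clk=1 s3=0 s7=1 s6=1 s0=1 s8=1 s5=1 s2=0
t8.Δ4 s1=0 s4=0 clk=1 s3=0 s7=1 s6=1 s0=0 s8=1 s5=1 s2=0
t8.Δ5 s1=0 s4=0 clk=1 s3=0 s7=0 s6=1 s0=0 s8=1 s5=1 s2=0
t9.Δ0 s1=0 s4=0 clk=1 s3=0 s7=0 s6=1 s0=0 s8=1 s5=1 s2=0
t9.Δ1 s1=0 s4=0 clk=0 s3=0 s7=0 s6=1 s0=0 s8=1 s5=1 s2=0
t10.Δ0 s1=0 s4=0 clk=0 s3=0 s7=0 s6=1 s0=0 s8=1 s5=1 s2=0
t10.Δ1 s1=0 s4=0 clk=1 s3=1 s7=0 s6=1 s0=0 s8=1 s5=1 s2=0
t10.Δ2 s1=0 s4=0 clk=1 s3=1 s7=0 s6=1 s0=0 s8=1 s5=0 s2=0
t10.Δ3 s1=0 s4=1 clk=1 s3=1 s7=0 s6=1 s0=0 s8=1 s5=0 s2=0
t10.Δ4 s1=0 s4=1 clk=1 s3=1 s7=0 s6=1 s0=1 s8=1 s5=0 s2=0
t10.Δ5 s1=0 s4=1 clk=1 s3=1 s7=1 s6=1 s0=1 s8=1 s5=0 s2=0

0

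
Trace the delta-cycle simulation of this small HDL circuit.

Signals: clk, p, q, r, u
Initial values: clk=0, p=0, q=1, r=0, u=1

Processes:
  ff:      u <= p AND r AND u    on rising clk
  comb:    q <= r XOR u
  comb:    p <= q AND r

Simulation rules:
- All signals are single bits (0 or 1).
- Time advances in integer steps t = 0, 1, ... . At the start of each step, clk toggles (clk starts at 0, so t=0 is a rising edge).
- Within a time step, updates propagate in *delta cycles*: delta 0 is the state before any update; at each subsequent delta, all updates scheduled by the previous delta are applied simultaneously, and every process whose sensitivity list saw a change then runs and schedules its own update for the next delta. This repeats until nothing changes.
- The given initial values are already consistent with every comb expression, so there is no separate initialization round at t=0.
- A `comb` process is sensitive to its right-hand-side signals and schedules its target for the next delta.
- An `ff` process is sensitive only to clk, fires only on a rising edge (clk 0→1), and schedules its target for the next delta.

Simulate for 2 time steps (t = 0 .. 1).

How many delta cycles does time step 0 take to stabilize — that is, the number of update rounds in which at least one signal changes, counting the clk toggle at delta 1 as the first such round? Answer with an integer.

[bits: q,r,clk,u,p]
t=0: Δ0=10010 Δ1=10110 Δ2=10100 Δ3=00100 | 3Δ
t=1: Δ0=00100 Δ1=00000 | 1Δ

3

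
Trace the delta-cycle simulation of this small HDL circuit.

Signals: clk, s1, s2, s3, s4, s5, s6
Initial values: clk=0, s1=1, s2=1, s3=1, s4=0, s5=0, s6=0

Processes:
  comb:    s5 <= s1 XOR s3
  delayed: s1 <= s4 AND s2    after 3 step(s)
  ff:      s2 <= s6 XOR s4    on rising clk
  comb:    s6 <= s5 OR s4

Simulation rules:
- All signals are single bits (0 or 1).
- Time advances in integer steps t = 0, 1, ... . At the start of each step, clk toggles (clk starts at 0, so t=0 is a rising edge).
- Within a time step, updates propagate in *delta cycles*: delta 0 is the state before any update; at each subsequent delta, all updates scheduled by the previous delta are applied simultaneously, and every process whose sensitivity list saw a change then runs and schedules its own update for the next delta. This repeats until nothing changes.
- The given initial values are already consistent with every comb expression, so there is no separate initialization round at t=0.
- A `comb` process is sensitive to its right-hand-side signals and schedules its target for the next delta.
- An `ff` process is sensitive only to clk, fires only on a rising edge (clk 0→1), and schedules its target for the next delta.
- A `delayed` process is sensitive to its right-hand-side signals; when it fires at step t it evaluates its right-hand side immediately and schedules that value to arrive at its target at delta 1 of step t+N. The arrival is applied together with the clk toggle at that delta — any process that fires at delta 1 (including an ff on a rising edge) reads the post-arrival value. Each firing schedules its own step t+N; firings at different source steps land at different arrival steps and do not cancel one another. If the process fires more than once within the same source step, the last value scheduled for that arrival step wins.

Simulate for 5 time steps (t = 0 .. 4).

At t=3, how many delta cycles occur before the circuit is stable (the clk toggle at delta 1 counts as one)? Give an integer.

3

t=0 Δ0: s3=1 s2=1 clk=0 s5=0 s4=0 s1=1 s6=0
  Δ1: clk:0→1
  Δ2: s2:1→0
  (2Δ to stable)
t=1 Δ0: s3=1 s2=0 clk=1 s5=0 s4=0 s1=1 s6=0
  Δ1: clk:1→0
  (1Δ to stable)
t=2 Δ0: s3=1 s2=0 clk=0 s5=0 s4=0 s1=1 s6=0
  Δ1: clk:0→1
  (1Δ to stable)
t=3 Δ0: s3=1 s2=0 clk=1 s5=0 s4=0 s1=1 s6=0
  Δ1: clk:1→0, s1:1→0
  Δ2: s5:0→1
  Δ3: s6:0→1
  (3Δ to stable)
t=4 Δ0: s3=1 s2=0 clk=0 s5=1 s4=0 s1=0 s6=1
  Δ1: clk:0→1
  Δ2: s2:0→1
  (2Δ to stable)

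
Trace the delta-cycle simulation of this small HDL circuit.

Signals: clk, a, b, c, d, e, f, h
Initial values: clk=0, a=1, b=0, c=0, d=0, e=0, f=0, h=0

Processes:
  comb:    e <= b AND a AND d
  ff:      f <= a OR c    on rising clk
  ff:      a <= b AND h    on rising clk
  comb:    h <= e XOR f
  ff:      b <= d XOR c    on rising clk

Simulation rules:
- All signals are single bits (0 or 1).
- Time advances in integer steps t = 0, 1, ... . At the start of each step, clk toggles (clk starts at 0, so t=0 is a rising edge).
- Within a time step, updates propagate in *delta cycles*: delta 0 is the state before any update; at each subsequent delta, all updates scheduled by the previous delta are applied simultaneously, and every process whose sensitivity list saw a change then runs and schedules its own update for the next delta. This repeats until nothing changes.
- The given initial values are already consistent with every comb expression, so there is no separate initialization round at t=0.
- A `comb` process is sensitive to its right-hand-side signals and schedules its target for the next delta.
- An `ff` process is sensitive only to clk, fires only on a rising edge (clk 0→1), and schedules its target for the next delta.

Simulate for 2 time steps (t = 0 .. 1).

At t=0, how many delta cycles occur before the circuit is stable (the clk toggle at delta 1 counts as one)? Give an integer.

t0.Δ0 f=0 d=0 h=0 b=0 e=0 a=1 c=0 clk=0
t0.Δ1 f=0 d=0 h=0 b=0 e=0 a=1 c=0 clk=1
t0.Δ2 f=1 d=0 h=0 b=0 e=0 a=0 c=0 clk=1
t0.Δ3 f=1 d=0 h=1 b=0 e=0 a=0 c=0 clk=1
t1.Δ0 f=1 d=0 h=1 b=0 e=0 a=0 c=0 clk=1
t1.Δ1 f=1 d=0 h=1 b=0 e=0 a=0 c=0 clk=0

3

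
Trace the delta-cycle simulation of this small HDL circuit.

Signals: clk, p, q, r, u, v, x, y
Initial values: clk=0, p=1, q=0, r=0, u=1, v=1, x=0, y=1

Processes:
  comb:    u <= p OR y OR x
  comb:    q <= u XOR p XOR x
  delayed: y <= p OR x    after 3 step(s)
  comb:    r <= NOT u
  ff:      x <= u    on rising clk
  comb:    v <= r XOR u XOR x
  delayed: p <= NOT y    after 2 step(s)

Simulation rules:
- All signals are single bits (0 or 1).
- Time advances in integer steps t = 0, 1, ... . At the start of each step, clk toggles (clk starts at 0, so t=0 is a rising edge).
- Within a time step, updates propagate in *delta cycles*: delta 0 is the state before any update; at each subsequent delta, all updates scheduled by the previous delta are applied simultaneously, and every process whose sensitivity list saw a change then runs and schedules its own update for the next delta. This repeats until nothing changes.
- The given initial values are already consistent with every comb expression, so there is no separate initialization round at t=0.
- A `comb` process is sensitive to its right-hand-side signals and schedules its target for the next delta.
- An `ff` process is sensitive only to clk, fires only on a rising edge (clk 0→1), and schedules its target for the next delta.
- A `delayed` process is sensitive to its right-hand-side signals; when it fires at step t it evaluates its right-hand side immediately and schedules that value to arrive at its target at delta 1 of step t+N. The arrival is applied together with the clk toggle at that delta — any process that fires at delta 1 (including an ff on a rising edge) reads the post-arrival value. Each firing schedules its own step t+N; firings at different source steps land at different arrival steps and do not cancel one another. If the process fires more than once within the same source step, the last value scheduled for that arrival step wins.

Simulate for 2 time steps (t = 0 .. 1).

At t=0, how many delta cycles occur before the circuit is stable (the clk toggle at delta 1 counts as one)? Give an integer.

3

t=0 Δ0: u=1 p=1 y=1 v=1 clk=0 r=0 q=0 x=0
  Δ1: clk:0→1
  Δ2: x:0→1
  Δ3: v:1→0, q:0→1
  (3Δ to stable)
t=1 Δ0: u=1 p=1 y=1 v=0 clk=1 r=0 q=1 x=1
  Δ1: clk:1→0
  (1Δ to stable)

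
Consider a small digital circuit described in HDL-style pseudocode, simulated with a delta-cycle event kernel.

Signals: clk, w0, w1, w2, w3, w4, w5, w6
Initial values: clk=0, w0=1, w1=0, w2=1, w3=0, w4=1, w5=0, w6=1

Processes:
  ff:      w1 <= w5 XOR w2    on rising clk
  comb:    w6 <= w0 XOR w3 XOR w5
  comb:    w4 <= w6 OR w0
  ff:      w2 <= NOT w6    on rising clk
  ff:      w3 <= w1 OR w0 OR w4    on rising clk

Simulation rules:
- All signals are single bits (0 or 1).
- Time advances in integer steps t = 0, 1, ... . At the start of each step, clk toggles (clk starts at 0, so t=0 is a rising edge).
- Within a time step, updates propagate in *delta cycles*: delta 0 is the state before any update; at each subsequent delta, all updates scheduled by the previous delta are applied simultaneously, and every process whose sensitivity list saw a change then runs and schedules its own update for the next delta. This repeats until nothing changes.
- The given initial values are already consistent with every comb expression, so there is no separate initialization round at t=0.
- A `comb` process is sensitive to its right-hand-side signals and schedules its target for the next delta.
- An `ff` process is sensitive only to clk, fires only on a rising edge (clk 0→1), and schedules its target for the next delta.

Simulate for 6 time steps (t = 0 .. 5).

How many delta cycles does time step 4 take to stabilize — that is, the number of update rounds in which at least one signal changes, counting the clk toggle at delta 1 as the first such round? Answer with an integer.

2

t0.Δ0 w6=1 w3=0 w5=0 w4=1 clk=0 w2=1 w1=0 w0=1
t0.Δ1 w6=1 w3=0 w5=0 w4=1 clk=1 w2=1 w1=0 w0=1
t0.Δ2 w6=1 w3=1 w5=0 w4=1 clk=1 w2=0 w1=1 w0=1
t0.Δ3 w6=0 w3=1 w5=0 w4=1 clk=1 w2=0 w1=1 w0=1
t1.Δ0 w6=0 w3=1 w5=0 w4=1 clk=1 w2=0 w1=1 w0=1
t1.Δ1 w6=0 w3=1 w5=0 w4=1 clk=0 w2=0 w1=1 w0=1
t2.Δ0 w6=0 w3=1 w5=0 w4=1 clk=0 w2=0 w1=1 w0=1
t2.Δ1 w6=0 w3=1 w5=0 w4=1 clk=1 w2=0 w1=1 w0=1
t2.Δ2 w6=0 w3=1 w5=0 w4=1 clk=1 w2=1 w1=0 w0=1
t3.Δ0 w6=0 w3=1 w5=0 w4=1 clk=1 w2=1 w1=0 w0=1
t3.Δ1 w6=0 w3=1 w5=0 w4=1 clk=0 w2=1 w1=0 w0=1
t4.Δ0 w6=0 w3=1 w5=0 w4=1 clk=0 w2=1 w1=0 w0=1
t4.Δ1 w6=0 w3=1 w5=0 w4=1 clk=1 w2=1 w1=0 w0=1
t4.Δ2 w6=0 w3=1 w5=0 w4=1 clk=1 w2=1 w1=1 w0=1
t5.Δ0 w6=0 w3=1 w5=0 w4=1 clk=1 w2=1 w1=1 w0=1
t5.Δ1 w6=0 w3=1 w5=0 w4=1 clk=0 w2=1 w1=1 w0=1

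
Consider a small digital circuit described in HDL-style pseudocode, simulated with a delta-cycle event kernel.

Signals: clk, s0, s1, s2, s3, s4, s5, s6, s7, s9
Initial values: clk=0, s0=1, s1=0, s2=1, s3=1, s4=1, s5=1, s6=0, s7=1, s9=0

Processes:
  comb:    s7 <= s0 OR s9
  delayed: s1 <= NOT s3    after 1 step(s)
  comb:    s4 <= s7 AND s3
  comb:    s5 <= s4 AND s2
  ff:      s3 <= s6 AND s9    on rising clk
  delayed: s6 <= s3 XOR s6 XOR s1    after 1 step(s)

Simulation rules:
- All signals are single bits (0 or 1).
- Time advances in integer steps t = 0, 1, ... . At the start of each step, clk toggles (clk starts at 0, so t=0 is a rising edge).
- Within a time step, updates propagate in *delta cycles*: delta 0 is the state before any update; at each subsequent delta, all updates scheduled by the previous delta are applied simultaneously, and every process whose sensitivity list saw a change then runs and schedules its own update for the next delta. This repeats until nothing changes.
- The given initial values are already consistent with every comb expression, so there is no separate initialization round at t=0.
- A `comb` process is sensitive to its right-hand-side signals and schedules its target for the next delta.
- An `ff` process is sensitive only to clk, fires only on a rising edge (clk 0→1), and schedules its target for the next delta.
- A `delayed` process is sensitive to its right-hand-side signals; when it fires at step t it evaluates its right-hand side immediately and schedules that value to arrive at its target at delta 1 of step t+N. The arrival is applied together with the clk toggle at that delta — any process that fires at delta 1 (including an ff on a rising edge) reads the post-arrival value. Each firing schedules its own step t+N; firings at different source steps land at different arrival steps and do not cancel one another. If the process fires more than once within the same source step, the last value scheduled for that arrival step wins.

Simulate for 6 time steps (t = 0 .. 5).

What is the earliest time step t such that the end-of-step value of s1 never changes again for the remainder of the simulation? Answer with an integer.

[bits: s4,s1,s0,s2,s5,clk,s6,s7,s9,s3]
t=0: Δ0=1011100101 Δ1=1011110101 Δ2=1011110100 Δ3=0011110100 Δ4=0011010100 | 4Δ
t=1: Δ0=0011010100 Δ1=0111000100 | 1Δ
t=2: Δ0=0111000100 Δ1=0111011100 | 1Δ
t=3: Δ0=0111011100 Δ1=0111000100 | 1Δ
t=4: Δ0=0111000100 Δ1=0111011100 | 1Δ
t=5: Δ0=0111011100 Δ1=0111000100 | 1Δ

1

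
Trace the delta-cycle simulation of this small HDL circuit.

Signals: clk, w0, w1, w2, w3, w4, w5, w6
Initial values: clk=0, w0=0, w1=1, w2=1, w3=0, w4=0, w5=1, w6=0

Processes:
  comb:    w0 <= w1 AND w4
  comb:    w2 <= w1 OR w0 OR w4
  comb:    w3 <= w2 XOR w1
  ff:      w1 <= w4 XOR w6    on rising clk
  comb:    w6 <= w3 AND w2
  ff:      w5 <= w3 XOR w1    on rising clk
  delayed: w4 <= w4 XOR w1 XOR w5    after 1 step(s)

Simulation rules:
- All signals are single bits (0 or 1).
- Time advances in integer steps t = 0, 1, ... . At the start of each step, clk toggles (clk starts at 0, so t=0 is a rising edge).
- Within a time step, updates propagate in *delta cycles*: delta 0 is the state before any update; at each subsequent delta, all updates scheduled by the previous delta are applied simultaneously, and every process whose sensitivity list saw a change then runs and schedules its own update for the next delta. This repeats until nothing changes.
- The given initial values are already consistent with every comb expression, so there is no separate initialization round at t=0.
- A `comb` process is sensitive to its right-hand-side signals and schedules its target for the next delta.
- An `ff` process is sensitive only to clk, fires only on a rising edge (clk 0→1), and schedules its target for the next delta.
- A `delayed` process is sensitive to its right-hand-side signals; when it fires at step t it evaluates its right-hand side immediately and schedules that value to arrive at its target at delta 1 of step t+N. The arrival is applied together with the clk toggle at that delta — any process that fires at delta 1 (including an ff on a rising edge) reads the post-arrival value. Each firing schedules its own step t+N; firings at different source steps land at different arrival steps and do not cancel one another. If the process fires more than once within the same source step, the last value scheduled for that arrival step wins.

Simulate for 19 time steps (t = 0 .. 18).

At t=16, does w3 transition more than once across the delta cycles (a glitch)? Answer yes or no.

yes

t=0 Δ0: w4=0 w2=1 w1=1 w6=0 w5=1 w0=0 clk=0 w3=0
  Δ1: clk:0→1
  Δ2: w1:1→0
  Δ3: w2:1→0, w3:0→1
  Δ4: w3:1→0
  (4Δ to stable)
t=1 Δ0: w4=0 w2=0 w1=0 w6=0 w5=1 w0=0 clk=1 w3=0
  Δ1: w4:0→1, clk:1→0
  Δ2: w2:0→1
  Δ3: w3:0→1
  Δ4: w6:0→1
  (4Δ to stable)
t=2 Δ0: w4=1 w2=1 w1=0 w6=1 w5=1 w0=0 clk=0 w3=1
  Δ1: w4:1→0, clk:0→1
  Δ2: w2:1→0, w1:0→1
  Δ3: w2:0→1, w6:1→0
  Δ4: w6:0→1, w3:1→0
  Δ5: w6:1→0
  (5Δ to stable)
t=3 Δ0: w4=0 w2=1 w1=1 w6=0 w5=1 w0=0 clk=1 w3=0
  Δ1: clk:1→0
  (1Δ to stable)
t=4 Δ0: w4=0 w2=1 w1=1 w6=0 w5=1 w0=0 clk=0 w3=0
  Δ1: clk:0→1
  Δ2: w1:1→0
  Δ3: w2:1→0, w3:0→1
  Δ4: w3:1→0
  (4Δ to stable)
t=5 Δ0: w4=0 w2=0 w1=0 w6=0 w5=1 w0=0 clk=1 w3=0
  Δ1: w4:0→1, clk:1→0
  Δ2: w2:0→1
  Δ3: w3:0→1
  Δ4: w6:0→1
  (4Δ to stable)
t=6 Δ0: w4=1 w2=1 w1=0 w6=1 w5=1 w0=0 clk=0 w3=1
  Δ1: w4:1→0, clk:0→1
  Δ2: w2:1→0, w1:0→1
  Δ3: w2:0→1, w6:1→0
  Δ4: w6:0→1, w3:1→0
  Δ5: w6:1→0
  (5Δ to stable)
t=7 Δ0: w4=0 w2=1 w1=1 w6=0 w5=1 w0=0 clk=1 w3=0
  Δ1: clk:1→0
  (1Δ to stable)
t=8 Δ0: w4=0 w2=1 w1=1 w6=0 w5=1 w0=0 clk=0 w3=0
  Δ1: clk:0→1
  Δ2: w1:1→0
  Δ3: w2:1→0, w3:0→1
  Δ4: w3:1→0
  (4Δ to stable)
t=9 Δ0: w4=0 w2=0 w1=0 w6=0 w5=1 w0=0 clk=1 w3=0
  Δ1: w4:0→1, clk:1→0
  Δ2: w2:0→1
  Δ3: w3:0→1
  Δ4: w6:0→1
  (4Δ to stable)
t=10 Δ0: w4=1 w2=1 w1=0 w6=1 w5=1 w0=0 clk=0 w3=1
  Δ1: w4:1→0, clk:0→1
  Δ2: w2:1→0, w1:0→1
  Δ3: w2:0→1, w6:1→0
  Δ4: w6:0→1, w3:1→0
  Δ5: w6:1→0
  (5Δ to stable)
t=11 Δ0: w4=0 w2=1 w1=1 w6=0 w5=1 w0=0 clk=1 w3=0
  Δ1: clk:1→0
  (1Δ to stable)
t=12 Δ0: w4=0 w2=1 w1=1 w6=0 w5=1 w0=0 clk=0 w3=0
  Δ1: clk:0→1
  Δ2: w1:1→0
  Δ3: w2:1→0, w3:0→1
  Δ4: w3:1→0
  (4Δ to stable)
t=13 Δ0: w4=0 w2=0 w1=0 w6=0 w5=1 w0=0 clk=1 w3=0
  Δ1: w4:0→1, clk:1→0
  Δ2: w2:0→1
  Δ3: w3:0→1
  Δ4: w6:0→1
  (4Δ to stable)
t=14 Δ0: w4=1 w2=1 w1=0 w6=1 w5=1 w0=0 clk=0 w3=1
  Δ1: w4:1→0, clk:0→1
  Δ2: w2:1→0, w1:0→1
  Δ3: w2:0→1, w6:1→0
  Δ4: w6:0→1, w3:1→0
  Δ5: w6:1→0
  (5Δ to stable)
t=15 Δ0: w4=0 w2=1 w1=1 w6=0 w5=1 w0=0 clk=1 w3=0
  Δ1: clk:1→0
  (1Δ to stable)
t=16 Δ0: w4=0 w2=1 w1=1 w6=0 w5=1 w0=0 clk=0 w3=0
  Δ1: clk:0→1
  Δ2: w1:1→0
  Δ3: w2:1→0, w3:0→1
  Δ4: w3:1→0
  (4Δ to stable)
t=17 Δ0: w4=0 w2=0 w1=0 w6=0 w5=1 w0=0 clk=1 w3=0
  Δ1: w4:0→1, clk:1→0
  Δ2: w2:0→1
  Δ3: w3:0→1
  Δ4: w6:0→1
  (4Δ to stable)
t=18 Δ0: w4=1 w2=1 w1=0 w6=1 w5=1 w0=0 clk=0 w3=1
  Δ1: w4:1→0, clk:0→1
  Δ2: w2:1→0, w1:0→1
  Δ3: w2:0→1, w6:1→0
  Δ4: w6:0→1, w3:1→0
  Δ5: w6:1→0
  (5Δ to stable)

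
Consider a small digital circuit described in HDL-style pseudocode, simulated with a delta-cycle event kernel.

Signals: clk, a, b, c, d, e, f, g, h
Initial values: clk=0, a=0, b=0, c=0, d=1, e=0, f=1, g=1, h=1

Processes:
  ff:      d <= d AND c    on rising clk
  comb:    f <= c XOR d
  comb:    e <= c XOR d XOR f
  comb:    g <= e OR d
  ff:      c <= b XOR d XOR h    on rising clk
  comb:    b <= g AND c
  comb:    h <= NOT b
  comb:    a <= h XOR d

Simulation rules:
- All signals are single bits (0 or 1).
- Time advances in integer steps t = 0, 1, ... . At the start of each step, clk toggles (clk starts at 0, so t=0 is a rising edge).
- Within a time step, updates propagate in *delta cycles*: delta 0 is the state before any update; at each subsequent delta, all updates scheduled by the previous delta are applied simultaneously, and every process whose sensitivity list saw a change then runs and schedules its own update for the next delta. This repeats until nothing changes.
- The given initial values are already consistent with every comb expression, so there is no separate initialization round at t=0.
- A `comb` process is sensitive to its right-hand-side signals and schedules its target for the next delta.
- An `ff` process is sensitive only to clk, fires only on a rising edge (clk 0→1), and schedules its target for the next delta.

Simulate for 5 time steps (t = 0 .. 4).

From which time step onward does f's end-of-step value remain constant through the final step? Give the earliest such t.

2

[bits: g,c,f,d,b,clk,h,e,a]
t=0: Δ0=101100100 Δ1=101101100 Δ2=101001100 Δ3=000001111 Δ4=100001101 Δ5=000001101 | 5Δ
t=1: Δ0=000001101 Δ1=000000101 | 1Δ
t=2: Δ0=000000101 Δ1=000001101 Δ2=010001101 Δ3=011001111 Δ4=111001101 Δ5=011011101 Δ6=011001001 Δ7=011001100 Δ8=011001101 | 8Δ
t=3: Δ0=011001101 Δ1=011000101 | 1Δ
t=4: Δ0=011000101 Δ1=011001101 | 1Δ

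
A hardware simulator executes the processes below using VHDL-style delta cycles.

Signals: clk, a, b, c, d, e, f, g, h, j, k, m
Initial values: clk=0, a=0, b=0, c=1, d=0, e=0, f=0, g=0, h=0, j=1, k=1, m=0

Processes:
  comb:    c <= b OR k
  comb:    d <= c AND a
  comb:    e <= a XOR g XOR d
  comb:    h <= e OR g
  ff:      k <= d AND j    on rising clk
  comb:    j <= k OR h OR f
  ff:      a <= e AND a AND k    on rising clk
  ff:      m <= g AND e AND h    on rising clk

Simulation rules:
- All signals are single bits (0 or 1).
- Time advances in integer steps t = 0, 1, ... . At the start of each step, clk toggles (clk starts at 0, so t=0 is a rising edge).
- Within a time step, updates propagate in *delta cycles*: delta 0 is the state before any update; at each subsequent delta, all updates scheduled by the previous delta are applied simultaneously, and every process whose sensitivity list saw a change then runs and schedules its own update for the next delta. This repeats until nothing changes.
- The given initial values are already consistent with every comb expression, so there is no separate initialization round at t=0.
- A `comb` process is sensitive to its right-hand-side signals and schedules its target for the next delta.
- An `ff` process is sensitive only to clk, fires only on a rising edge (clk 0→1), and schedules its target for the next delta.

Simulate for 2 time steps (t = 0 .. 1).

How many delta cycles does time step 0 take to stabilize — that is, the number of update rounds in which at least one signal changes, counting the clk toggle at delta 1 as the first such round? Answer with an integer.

3

t0.Δ0 k=1 g=0 e=0 h=0 a=0 j=1 f=0 c=1 d=0 clk=0 m=0 b=0
t0.Δ1 k=1 g=0 e=0 h=0 a=0 j=1 f=0 c=1 d=0 clk=1 m=0 b=0
t0.Δ2 k=0 g=0 e=0 h=0 a=0 j=1 f=0 c=1 d=0 clk=1 m=0 b=0
t0.Δ3 k=0 g=0 e=0 h=0 a=0 j=0 f=0 c=0 d=0 clk=1 m=0 b=0
t1.Δ0 k=0 g=0 e=0 h=0 a=0 j=0 f=0 c=0 d=0 clk=1 m=0 b=0
t1.Δ1 k=0 g=0 e=0 h=0 a=0 j=0 f=0 c=0 d=0 clk=0 m=0 b=0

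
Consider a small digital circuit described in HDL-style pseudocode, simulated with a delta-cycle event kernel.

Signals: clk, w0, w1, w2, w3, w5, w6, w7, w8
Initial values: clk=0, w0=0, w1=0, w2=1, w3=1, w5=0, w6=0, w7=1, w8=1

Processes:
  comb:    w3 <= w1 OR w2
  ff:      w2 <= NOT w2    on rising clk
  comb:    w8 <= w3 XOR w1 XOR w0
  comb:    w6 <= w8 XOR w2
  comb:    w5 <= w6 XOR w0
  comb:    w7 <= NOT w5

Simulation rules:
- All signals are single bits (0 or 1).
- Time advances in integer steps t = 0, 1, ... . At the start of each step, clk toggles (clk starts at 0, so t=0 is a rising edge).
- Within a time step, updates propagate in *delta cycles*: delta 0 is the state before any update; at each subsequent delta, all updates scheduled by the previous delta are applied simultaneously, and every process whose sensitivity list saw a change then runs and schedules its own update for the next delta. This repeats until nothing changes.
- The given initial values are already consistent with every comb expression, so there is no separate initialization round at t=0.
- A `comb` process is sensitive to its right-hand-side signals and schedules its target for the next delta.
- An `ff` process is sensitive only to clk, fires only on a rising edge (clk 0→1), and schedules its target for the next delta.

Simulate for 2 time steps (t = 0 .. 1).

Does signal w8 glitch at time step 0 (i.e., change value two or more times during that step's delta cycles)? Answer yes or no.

no

t=0 Δ0: w1=0 w5=0 w8=1 w6=0 w0=0 clk=0 w2=1 w7=1 w3=1
  Δ1: clk:0→1
  Δ2: w2:1→0
  Δ3: w6:0→1, w3:1→0
  Δ4: w5:0→1, w8:1→0
  Δ5: w6:1→0, w7:1→0
  Δ6: w5:1→0
  Δ7: w7:0→1
  (7Δ to stable)
t=1 Δ0: w1=0 w5=0 w8=0 w6=0 w0=0 clk=1 w2=0 w7=1 w3=0
  Δ1: clk:1→0
  (1Δ to stable)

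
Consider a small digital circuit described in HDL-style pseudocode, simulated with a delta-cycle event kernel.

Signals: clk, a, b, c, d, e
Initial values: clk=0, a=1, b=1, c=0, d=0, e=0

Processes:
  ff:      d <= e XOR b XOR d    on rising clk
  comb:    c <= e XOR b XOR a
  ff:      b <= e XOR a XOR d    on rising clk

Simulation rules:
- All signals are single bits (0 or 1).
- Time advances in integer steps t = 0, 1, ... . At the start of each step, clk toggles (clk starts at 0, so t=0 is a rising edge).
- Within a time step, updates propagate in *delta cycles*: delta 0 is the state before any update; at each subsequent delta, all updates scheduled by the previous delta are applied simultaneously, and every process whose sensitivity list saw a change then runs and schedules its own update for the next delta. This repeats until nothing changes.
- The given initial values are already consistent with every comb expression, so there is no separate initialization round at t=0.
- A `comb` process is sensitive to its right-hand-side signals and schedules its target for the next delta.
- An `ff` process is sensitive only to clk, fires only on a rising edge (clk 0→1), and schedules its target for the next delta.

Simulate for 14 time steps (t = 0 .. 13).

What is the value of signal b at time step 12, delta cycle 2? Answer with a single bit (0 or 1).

1

t=0 Δ0: b=1 c=0 d=0 clk=0 a=1 e=0
  Δ1: clk:0→1
  Δ2: d:0→1
  (2Δ to stable)
t=1 Δ0: b=1 c=0 d=1 clk=1 a=1 e=0
  Δ1: clk:1→0
  (1Δ to stable)
t=2 Δ0: b=1 c=0 d=1 clk=0 a=1 e=0
  Δ1: clk:0→1
  Δ2: b:1→0, d:1→0
  Δ3: c:0→1
  (3Δ to stable)
t=3 Δ0: b=0 c=1 d=0 clk=1 a=1 e=0
  Δ1: clk:1→0
  (1Δ to stable)
t=4 Δ0: b=0 c=1 d=0 clk=0 a=1 e=0
  Δ1: clk:0→1
  Δ2: b:0→1
  Δ3: c:1→0
  (3Δ to stable)
t=5 Δ0: b=1 c=0 d=0 clk=1 a=1 e=0
  Δ1: clk:1→0
  (1Δ to stable)
t=6 Δ0: b=1 c=0 d=0 clk=0 a=1 e=0
  Δ1: clk:0→1
  Δ2: d:0→1
  (2Δ to stable)
t=7 Δ0: b=1 c=0 d=1 clk=1 a=1 e=0
  Δ1: clk:1→0
  (1Δ to stable)
t=8 Δ0: b=1 c=0 d=1 clk=0 a=1 e=0
  Δ1: clk:0→1
  Δ2: b:1→0, d:1→0
  Δ3: c:0→1
  (3Δ to stable)
t=9 Δ0: b=0 c=1 d=0 clk=1 a=1 e=0
  Δ1: clk:1→0
  (1Δ to stable)
t=10 Δ0: b=0 c=1 d=0 clk=0 a=1 e=0
  Δ1: clk:0→1
  Δ2: b:0→1
  Δ3: c:1→0
  (3Δ to stable)
t=11 Δ0: b=1 c=0 d=0 clk=1 a=1 e=0
  Δ1: clk:1→0
  (1Δ to stable)
t=12 Δ0: b=1 c=0 d=0 clk=0 a=1 e=0
  Δ1: clk:0→1
  Δ2: d:0→1
  (2Δ to stable)
t=13 Δ0: b=1 c=0 d=1 clk=1 a=1 e=0
  Δ1: clk:1→0
  (1Δ to stable)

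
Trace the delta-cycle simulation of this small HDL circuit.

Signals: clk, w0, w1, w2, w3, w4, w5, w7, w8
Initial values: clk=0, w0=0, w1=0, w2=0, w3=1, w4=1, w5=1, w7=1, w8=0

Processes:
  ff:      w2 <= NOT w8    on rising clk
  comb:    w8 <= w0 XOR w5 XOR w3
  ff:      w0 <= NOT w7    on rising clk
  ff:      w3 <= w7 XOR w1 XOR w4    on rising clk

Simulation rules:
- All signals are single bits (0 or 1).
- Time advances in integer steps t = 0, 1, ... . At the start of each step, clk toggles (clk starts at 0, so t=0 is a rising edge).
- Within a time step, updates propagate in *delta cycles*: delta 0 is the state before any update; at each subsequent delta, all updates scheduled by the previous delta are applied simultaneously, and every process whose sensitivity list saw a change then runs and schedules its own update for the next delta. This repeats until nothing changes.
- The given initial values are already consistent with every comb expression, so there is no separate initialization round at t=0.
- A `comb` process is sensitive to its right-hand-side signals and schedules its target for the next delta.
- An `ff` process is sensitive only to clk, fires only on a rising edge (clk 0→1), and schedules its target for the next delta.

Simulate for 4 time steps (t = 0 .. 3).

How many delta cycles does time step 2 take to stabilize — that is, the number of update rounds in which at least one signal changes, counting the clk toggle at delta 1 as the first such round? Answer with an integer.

t0.Δ0 w2=0 w0=0 w3=1 w4=1 w5=1 clk=0 w1=0 w8=0 w7=1
t0.Δ1 w2=0 w0=0 w3=1 w4=1 w5=1 clk=1 w1=0 w8=0 w7=1
t0.Δ2 w2=1 w0=0 w3=0 w4=1 w5=1 clk=1 w1=0 w8=0 w7=1
t0.Δ3 w2=1 w0=0 w3=0 w4=1 w5=1 clk=1 w1=0 w8=1 w7=1
t1.Δ0 w2=1 w0=0 w3=0 w4=1 w5=1 clk=1 w1=0 w8=1 w7=1
t1.Δ1 w2=1 w0=0 w3=0 w4=1 w5=1 clk=0 w1=0 w8=1 w7=1
t2.Δ0 w2=1 w0=0 w3=0 w4=1 w5=1 clk=0 w1=0 w8=1 w7=1
t2.Δ1 w2=1 w0=0 w3=0 w4=1 w5=1 clk=1 w1=0 w8=1 w7=1
t2.Δ2 w2=0 w0=0 w3=0 w4=1 w5=1 clk=1 w1=0 w8=1 w7=1
t3.Δ0 w2=0 w0=0 w3=0 w4=1 w5=1 clk=1 w1=0 w8=1 w7=1
t3.Δ1 w2=0 w0=0 w3=0 w4=1 w5=1 clk=0 w1=0 w8=1 w7=1

2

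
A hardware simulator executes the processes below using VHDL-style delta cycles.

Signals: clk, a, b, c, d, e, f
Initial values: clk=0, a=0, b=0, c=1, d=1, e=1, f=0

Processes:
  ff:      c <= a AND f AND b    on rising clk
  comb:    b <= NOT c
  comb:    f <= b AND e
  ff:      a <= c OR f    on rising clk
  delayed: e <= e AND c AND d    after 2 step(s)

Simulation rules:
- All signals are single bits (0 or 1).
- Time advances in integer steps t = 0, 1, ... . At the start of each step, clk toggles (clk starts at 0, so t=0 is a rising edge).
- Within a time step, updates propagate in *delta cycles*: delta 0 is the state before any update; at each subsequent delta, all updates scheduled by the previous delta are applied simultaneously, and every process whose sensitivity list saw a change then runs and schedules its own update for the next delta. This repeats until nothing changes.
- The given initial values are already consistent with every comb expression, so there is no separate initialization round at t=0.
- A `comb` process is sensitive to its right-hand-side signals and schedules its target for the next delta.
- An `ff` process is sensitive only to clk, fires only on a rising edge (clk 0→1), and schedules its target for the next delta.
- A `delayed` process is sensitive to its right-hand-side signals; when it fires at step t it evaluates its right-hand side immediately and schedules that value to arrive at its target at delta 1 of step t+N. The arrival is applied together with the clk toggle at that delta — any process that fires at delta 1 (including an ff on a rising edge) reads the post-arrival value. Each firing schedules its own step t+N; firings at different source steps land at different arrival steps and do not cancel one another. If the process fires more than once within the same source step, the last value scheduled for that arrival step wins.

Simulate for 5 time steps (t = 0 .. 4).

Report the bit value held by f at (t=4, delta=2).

t0.Δ0 f=0 a=0 c=1 clk=0 b=0 d=1 e=1
t0.Δ1 f=0 a=0 c=1 clk=1 b=0 d=1 e=1
t0.Δ2 f=0 a=1 c=0 clk=1 b=0 d=1 e=1
t0.Δ3 f=0 a=1 c=0 clk=1 b=1 d=1 e=1
t0.Δ4 f=1 a=1 c=0 clk=1 b=1 d=1 e=1
t1.Δ0 f=1 a=1 c=0 clk=1 b=1 d=1 e=1
t1.Δ1 f=1 a=1 c=0 clk=0 b=1 d=1 e=1
t2.Δ0 f=1 a=1 c=0 clk=0 b=1 d=1 e=1
t2.Δ1 f=1 a=1 c=0 clk=1 b=1 d=1 e=0
t2.Δ2 f=0 a=1 c=1 clk=1 b=1 d=1 e=0
t2.Δ3 f=0 a=1 c=1 clk=1 b=0 d=1 e=0
t3.Δ0 f=0 a=1 c=1 clk=1 b=0 d=1 e=0
t3.Δ1 f=0 a=1 c=1 clk=0 b=0 d=1 e=0
t4.Δ0 f=0 a=1 c=1 clk=0 b=0 d=1 e=0
t4.Δ1 f=0 a=1 c=1 clk=1 b=0 d=1 e=0
t4.Δ2 f=0 a=1 c=0 clk=1 b=0 d=1 e=0
t4.Δ3 f=0 a=1 c=0 clk=1 b=1 d=1 e=0

0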